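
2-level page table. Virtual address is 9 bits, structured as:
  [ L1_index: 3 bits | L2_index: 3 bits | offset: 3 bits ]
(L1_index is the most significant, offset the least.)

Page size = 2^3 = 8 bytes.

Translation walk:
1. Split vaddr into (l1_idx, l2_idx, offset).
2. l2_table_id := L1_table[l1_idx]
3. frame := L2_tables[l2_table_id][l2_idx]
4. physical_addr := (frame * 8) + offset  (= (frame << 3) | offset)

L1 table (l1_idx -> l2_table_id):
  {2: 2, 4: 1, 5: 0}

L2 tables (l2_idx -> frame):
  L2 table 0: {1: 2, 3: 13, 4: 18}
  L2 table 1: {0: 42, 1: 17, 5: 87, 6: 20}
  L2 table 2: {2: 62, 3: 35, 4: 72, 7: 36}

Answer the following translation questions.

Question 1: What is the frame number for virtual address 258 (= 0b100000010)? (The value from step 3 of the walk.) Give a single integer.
vaddr = 258: l1_idx=4, l2_idx=0
L1[4] = 1; L2[1][0] = 42

Answer: 42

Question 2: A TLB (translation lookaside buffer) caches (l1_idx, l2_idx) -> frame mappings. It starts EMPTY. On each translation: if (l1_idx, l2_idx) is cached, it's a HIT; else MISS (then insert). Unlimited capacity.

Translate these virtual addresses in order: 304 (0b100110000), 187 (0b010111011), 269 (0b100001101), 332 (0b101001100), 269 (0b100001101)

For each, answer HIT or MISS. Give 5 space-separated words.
vaddr=304: (4,6) not in TLB -> MISS, insert
vaddr=187: (2,7) not in TLB -> MISS, insert
vaddr=269: (4,1) not in TLB -> MISS, insert
vaddr=332: (5,1) not in TLB -> MISS, insert
vaddr=269: (4,1) in TLB -> HIT

Answer: MISS MISS MISS MISS HIT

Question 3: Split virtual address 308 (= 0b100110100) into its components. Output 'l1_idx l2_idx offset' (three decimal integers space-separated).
vaddr = 308 = 0b100110100
  top 3 bits -> l1_idx = 4
  next 3 bits -> l2_idx = 6
  bottom 3 bits -> offset = 4

Answer: 4 6 4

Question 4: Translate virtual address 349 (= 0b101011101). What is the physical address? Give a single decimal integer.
vaddr = 349 = 0b101011101
Split: l1_idx=5, l2_idx=3, offset=5
L1[5] = 0
L2[0][3] = 13
paddr = 13 * 8 + 5 = 109

Answer: 109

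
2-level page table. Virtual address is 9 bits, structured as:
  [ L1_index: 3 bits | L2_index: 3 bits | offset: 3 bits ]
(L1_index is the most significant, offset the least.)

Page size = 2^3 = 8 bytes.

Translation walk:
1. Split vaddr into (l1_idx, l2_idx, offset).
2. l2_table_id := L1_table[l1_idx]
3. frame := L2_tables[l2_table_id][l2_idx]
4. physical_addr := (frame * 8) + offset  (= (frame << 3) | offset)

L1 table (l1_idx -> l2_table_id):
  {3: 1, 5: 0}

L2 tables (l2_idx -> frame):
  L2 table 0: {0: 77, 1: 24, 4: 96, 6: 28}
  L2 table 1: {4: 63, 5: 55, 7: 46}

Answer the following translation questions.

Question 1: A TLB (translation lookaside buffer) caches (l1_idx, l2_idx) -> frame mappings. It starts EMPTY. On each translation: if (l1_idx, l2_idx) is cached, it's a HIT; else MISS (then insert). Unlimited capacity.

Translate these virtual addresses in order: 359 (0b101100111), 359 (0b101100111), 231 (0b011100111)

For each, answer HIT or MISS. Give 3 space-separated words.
Answer: MISS HIT MISS

Derivation:
vaddr=359: (5,4) not in TLB -> MISS, insert
vaddr=359: (5,4) in TLB -> HIT
vaddr=231: (3,4) not in TLB -> MISS, insert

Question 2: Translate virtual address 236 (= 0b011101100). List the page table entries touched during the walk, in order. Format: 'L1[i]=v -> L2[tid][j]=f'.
Answer: L1[3]=1 -> L2[1][5]=55

Derivation:
vaddr = 236 = 0b011101100
Split: l1_idx=3, l2_idx=5, offset=4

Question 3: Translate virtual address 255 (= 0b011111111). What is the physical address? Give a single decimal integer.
Answer: 375

Derivation:
vaddr = 255 = 0b011111111
Split: l1_idx=3, l2_idx=7, offset=7
L1[3] = 1
L2[1][7] = 46
paddr = 46 * 8 + 7 = 375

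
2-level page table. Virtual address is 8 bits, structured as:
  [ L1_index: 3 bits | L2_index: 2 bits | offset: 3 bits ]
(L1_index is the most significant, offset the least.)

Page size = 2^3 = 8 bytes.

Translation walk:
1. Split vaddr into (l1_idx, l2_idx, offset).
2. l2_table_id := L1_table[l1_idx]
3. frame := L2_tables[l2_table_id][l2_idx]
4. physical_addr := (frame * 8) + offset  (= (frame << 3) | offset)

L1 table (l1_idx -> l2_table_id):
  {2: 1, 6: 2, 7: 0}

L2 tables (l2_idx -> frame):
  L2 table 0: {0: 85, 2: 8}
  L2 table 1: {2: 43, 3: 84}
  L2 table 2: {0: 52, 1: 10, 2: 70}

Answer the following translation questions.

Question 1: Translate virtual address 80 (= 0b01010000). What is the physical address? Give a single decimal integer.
vaddr = 80 = 0b01010000
Split: l1_idx=2, l2_idx=2, offset=0
L1[2] = 1
L2[1][2] = 43
paddr = 43 * 8 + 0 = 344

Answer: 344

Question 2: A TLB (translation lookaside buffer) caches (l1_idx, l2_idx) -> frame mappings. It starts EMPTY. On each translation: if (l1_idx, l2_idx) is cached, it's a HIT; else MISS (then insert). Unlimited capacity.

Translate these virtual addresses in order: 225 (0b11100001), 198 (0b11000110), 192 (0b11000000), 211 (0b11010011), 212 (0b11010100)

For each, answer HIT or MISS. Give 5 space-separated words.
vaddr=225: (7,0) not in TLB -> MISS, insert
vaddr=198: (6,0) not in TLB -> MISS, insert
vaddr=192: (6,0) in TLB -> HIT
vaddr=211: (6,2) not in TLB -> MISS, insert
vaddr=212: (6,2) in TLB -> HIT

Answer: MISS MISS HIT MISS HIT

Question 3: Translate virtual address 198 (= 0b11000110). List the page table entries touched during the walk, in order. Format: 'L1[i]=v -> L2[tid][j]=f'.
vaddr = 198 = 0b11000110
Split: l1_idx=6, l2_idx=0, offset=6

Answer: L1[6]=2 -> L2[2][0]=52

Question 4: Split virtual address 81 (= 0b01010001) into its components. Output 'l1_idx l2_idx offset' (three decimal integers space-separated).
vaddr = 81 = 0b01010001
  top 3 bits -> l1_idx = 2
  next 2 bits -> l2_idx = 2
  bottom 3 bits -> offset = 1

Answer: 2 2 1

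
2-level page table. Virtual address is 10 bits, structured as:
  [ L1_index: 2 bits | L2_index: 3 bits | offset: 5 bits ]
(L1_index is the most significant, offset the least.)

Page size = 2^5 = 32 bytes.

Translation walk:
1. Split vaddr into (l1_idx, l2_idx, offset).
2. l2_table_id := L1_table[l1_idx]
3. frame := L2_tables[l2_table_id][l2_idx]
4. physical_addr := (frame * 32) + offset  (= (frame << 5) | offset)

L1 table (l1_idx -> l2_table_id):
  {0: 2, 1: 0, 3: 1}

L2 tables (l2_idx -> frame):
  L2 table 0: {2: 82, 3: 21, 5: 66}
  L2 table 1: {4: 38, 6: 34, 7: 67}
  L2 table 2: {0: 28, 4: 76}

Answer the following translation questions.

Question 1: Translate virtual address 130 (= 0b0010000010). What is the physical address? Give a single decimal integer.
Answer: 2434

Derivation:
vaddr = 130 = 0b0010000010
Split: l1_idx=0, l2_idx=4, offset=2
L1[0] = 2
L2[2][4] = 76
paddr = 76 * 32 + 2 = 2434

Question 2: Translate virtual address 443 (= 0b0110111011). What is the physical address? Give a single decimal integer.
vaddr = 443 = 0b0110111011
Split: l1_idx=1, l2_idx=5, offset=27
L1[1] = 0
L2[0][5] = 66
paddr = 66 * 32 + 27 = 2139

Answer: 2139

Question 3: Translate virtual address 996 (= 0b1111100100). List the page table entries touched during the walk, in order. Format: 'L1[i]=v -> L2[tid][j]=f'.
vaddr = 996 = 0b1111100100
Split: l1_idx=3, l2_idx=7, offset=4

Answer: L1[3]=1 -> L2[1][7]=67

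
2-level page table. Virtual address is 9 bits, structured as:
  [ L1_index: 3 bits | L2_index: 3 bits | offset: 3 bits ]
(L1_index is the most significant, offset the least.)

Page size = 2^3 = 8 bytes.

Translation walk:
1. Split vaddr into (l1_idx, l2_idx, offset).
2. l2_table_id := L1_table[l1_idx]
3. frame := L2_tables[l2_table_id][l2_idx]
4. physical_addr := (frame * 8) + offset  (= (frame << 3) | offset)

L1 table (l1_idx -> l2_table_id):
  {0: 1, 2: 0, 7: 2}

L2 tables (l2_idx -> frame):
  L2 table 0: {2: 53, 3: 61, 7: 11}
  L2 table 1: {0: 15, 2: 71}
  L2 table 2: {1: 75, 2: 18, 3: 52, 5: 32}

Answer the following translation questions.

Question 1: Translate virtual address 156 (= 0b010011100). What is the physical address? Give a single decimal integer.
Answer: 492

Derivation:
vaddr = 156 = 0b010011100
Split: l1_idx=2, l2_idx=3, offset=4
L1[2] = 0
L2[0][3] = 61
paddr = 61 * 8 + 4 = 492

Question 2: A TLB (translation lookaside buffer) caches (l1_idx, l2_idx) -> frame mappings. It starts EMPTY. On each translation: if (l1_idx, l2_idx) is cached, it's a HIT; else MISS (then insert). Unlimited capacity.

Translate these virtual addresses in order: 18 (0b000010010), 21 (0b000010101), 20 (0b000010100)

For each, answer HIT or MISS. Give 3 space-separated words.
Answer: MISS HIT HIT

Derivation:
vaddr=18: (0,2) not in TLB -> MISS, insert
vaddr=21: (0,2) in TLB -> HIT
vaddr=20: (0,2) in TLB -> HIT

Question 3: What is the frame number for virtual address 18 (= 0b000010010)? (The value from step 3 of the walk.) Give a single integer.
Answer: 71

Derivation:
vaddr = 18: l1_idx=0, l2_idx=2
L1[0] = 1; L2[1][2] = 71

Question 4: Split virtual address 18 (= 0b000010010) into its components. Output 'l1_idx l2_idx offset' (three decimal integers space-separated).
Answer: 0 2 2

Derivation:
vaddr = 18 = 0b000010010
  top 3 bits -> l1_idx = 0
  next 3 bits -> l2_idx = 2
  bottom 3 bits -> offset = 2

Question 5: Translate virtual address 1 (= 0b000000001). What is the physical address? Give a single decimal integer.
Answer: 121

Derivation:
vaddr = 1 = 0b000000001
Split: l1_idx=0, l2_idx=0, offset=1
L1[0] = 1
L2[1][0] = 15
paddr = 15 * 8 + 1 = 121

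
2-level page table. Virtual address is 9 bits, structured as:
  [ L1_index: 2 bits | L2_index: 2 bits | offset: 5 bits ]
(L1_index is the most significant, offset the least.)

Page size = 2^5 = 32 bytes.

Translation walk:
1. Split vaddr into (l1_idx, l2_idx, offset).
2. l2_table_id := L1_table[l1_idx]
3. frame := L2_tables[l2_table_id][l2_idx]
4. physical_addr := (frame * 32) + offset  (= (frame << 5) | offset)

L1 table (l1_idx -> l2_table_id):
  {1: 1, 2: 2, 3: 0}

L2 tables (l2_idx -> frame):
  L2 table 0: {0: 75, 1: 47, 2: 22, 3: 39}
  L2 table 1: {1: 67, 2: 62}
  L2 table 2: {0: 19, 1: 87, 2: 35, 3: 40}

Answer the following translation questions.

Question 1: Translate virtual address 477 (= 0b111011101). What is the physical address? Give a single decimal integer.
Answer: 733

Derivation:
vaddr = 477 = 0b111011101
Split: l1_idx=3, l2_idx=2, offset=29
L1[3] = 0
L2[0][2] = 22
paddr = 22 * 32 + 29 = 733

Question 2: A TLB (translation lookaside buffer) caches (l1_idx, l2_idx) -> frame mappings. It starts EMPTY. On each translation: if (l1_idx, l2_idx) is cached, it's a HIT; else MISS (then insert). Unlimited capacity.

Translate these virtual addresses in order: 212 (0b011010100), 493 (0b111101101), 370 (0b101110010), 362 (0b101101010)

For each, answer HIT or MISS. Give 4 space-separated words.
Answer: MISS MISS MISS HIT

Derivation:
vaddr=212: (1,2) not in TLB -> MISS, insert
vaddr=493: (3,3) not in TLB -> MISS, insert
vaddr=370: (2,3) not in TLB -> MISS, insert
vaddr=362: (2,3) in TLB -> HIT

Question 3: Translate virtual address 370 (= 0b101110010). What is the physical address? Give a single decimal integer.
vaddr = 370 = 0b101110010
Split: l1_idx=2, l2_idx=3, offset=18
L1[2] = 2
L2[2][3] = 40
paddr = 40 * 32 + 18 = 1298

Answer: 1298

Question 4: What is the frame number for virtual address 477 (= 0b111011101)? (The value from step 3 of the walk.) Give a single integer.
vaddr = 477: l1_idx=3, l2_idx=2
L1[3] = 0; L2[0][2] = 22

Answer: 22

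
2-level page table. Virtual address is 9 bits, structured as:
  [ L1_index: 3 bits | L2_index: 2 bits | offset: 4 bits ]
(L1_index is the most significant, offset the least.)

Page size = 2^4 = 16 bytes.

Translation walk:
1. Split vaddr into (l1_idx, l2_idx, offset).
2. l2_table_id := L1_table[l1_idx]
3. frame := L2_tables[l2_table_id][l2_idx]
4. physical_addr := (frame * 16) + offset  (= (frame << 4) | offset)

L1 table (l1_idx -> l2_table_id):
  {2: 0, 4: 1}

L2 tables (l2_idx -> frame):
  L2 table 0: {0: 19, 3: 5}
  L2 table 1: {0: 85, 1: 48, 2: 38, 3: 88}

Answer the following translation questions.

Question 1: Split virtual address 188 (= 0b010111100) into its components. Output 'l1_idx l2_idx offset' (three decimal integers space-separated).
vaddr = 188 = 0b010111100
  top 3 bits -> l1_idx = 2
  next 2 bits -> l2_idx = 3
  bottom 4 bits -> offset = 12

Answer: 2 3 12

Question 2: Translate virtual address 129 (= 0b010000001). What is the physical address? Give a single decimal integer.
vaddr = 129 = 0b010000001
Split: l1_idx=2, l2_idx=0, offset=1
L1[2] = 0
L2[0][0] = 19
paddr = 19 * 16 + 1 = 305

Answer: 305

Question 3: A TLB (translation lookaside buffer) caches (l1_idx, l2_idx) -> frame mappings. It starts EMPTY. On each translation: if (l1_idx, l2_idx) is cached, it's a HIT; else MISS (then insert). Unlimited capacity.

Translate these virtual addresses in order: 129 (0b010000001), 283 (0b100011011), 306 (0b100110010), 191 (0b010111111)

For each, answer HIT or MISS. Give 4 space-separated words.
vaddr=129: (2,0) not in TLB -> MISS, insert
vaddr=283: (4,1) not in TLB -> MISS, insert
vaddr=306: (4,3) not in TLB -> MISS, insert
vaddr=191: (2,3) not in TLB -> MISS, insert

Answer: MISS MISS MISS MISS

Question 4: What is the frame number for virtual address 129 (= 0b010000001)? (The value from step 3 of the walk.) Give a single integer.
Answer: 19

Derivation:
vaddr = 129: l1_idx=2, l2_idx=0
L1[2] = 0; L2[0][0] = 19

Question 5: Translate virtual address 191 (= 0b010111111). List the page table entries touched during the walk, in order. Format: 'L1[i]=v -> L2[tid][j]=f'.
Answer: L1[2]=0 -> L2[0][3]=5

Derivation:
vaddr = 191 = 0b010111111
Split: l1_idx=2, l2_idx=3, offset=15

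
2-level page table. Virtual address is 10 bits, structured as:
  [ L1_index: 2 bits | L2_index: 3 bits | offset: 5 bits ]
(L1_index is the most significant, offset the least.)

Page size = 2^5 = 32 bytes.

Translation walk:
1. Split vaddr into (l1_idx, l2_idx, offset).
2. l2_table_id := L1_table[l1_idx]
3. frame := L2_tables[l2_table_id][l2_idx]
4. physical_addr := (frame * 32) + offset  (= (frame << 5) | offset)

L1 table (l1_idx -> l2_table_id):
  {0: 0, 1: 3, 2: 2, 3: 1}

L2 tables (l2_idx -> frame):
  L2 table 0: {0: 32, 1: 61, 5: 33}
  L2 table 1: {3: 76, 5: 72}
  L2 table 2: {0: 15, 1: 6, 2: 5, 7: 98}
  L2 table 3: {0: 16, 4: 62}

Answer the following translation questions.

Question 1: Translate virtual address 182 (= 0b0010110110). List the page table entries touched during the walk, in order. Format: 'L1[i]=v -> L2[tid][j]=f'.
Answer: L1[0]=0 -> L2[0][5]=33

Derivation:
vaddr = 182 = 0b0010110110
Split: l1_idx=0, l2_idx=5, offset=22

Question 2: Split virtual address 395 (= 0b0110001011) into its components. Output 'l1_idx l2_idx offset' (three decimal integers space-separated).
Answer: 1 4 11

Derivation:
vaddr = 395 = 0b0110001011
  top 2 bits -> l1_idx = 1
  next 3 bits -> l2_idx = 4
  bottom 5 bits -> offset = 11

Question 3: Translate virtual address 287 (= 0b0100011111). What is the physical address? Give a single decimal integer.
Answer: 543

Derivation:
vaddr = 287 = 0b0100011111
Split: l1_idx=1, l2_idx=0, offset=31
L1[1] = 3
L2[3][0] = 16
paddr = 16 * 32 + 31 = 543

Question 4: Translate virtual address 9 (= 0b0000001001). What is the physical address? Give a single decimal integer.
vaddr = 9 = 0b0000001001
Split: l1_idx=0, l2_idx=0, offset=9
L1[0] = 0
L2[0][0] = 32
paddr = 32 * 32 + 9 = 1033

Answer: 1033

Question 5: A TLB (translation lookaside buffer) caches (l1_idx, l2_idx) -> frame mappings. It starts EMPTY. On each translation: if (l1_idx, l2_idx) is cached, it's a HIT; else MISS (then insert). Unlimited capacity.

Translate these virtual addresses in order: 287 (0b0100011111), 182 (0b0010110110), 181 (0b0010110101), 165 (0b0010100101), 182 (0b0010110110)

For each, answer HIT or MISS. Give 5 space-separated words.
vaddr=287: (1,0) not in TLB -> MISS, insert
vaddr=182: (0,5) not in TLB -> MISS, insert
vaddr=181: (0,5) in TLB -> HIT
vaddr=165: (0,5) in TLB -> HIT
vaddr=182: (0,5) in TLB -> HIT

Answer: MISS MISS HIT HIT HIT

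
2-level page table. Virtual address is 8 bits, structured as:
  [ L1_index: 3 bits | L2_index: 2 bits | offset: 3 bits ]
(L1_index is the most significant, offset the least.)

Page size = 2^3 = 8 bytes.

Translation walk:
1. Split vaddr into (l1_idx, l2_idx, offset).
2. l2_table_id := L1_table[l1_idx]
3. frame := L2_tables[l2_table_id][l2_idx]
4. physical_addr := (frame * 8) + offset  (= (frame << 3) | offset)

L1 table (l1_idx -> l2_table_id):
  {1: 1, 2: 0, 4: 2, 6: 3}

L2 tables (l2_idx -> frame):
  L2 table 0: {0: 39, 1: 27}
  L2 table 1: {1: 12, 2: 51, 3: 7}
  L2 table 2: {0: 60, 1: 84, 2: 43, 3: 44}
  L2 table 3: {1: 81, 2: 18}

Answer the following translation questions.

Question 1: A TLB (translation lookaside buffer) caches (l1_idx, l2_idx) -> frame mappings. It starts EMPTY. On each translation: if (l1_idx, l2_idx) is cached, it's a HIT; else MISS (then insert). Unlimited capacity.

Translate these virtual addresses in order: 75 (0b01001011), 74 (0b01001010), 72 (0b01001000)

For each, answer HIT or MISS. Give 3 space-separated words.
vaddr=75: (2,1) not in TLB -> MISS, insert
vaddr=74: (2,1) in TLB -> HIT
vaddr=72: (2,1) in TLB -> HIT

Answer: MISS HIT HIT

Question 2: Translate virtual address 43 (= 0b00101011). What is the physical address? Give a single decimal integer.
Answer: 99

Derivation:
vaddr = 43 = 0b00101011
Split: l1_idx=1, l2_idx=1, offset=3
L1[1] = 1
L2[1][1] = 12
paddr = 12 * 8 + 3 = 99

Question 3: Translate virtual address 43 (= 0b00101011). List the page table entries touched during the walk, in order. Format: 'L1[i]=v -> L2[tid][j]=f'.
vaddr = 43 = 0b00101011
Split: l1_idx=1, l2_idx=1, offset=3

Answer: L1[1]=1 -> L2[1][1]=12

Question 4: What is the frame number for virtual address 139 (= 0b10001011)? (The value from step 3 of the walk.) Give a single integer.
vaddr = 139: l1_idx=4, l2_idx=1
L1[4] = 2; L2[2][1] = 84

Answer: 84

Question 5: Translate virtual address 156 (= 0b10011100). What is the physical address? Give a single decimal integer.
vaddr = 156 = 0b10011100
Split: l1_idx=4, l2_idx=3, offset=4
L1[4] = 2
L2[2][3] = 44
paddr = 44 * 8 + 4 = 356

Answer: 356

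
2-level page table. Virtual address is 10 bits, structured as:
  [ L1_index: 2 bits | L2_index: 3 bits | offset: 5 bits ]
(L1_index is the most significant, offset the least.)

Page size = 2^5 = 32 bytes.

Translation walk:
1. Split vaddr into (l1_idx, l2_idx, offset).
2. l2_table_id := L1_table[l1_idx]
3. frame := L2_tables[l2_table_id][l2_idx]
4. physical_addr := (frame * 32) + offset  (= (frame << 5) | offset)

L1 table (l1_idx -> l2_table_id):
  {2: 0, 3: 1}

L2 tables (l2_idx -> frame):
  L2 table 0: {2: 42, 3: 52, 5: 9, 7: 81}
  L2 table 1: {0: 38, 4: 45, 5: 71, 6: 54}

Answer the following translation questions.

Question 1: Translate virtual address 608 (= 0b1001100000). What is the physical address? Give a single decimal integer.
Answer: 1664

Derivation:
vaddr = 608 = 0b1001100000
Split: l1_idx=2, l2_idx=3, offset=0
L1[2] = 0
L2[0][3] = 52
paddr = 52 * 32 + 0 = 1664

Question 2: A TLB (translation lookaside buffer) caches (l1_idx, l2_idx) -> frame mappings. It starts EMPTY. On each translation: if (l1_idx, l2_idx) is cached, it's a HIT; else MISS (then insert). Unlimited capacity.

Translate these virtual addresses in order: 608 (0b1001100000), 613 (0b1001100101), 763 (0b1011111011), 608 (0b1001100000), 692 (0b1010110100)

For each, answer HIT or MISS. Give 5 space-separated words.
Answer: MISS HIT MISS HIT MISS

Derivation:
vaddr=608: (2,3) not in TLB -> MISS, insert
vaddr=613: (2,3) in TLB -> HIT
vaddr=763: (2,7) not in TLB -> MISS, insert
vaddr=608: (2,3) in TLB -> HIT
vaddr=692: (2,5) not in TLB -> MISS, insert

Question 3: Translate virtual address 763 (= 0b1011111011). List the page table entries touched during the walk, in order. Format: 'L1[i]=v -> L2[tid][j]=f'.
Answer: L1[2]=0 -> L2[0][7]=81

Derivation:
vaddr = 763 = 0b1011111011
Split: l1_idx=2, l2_idx=7, offset=27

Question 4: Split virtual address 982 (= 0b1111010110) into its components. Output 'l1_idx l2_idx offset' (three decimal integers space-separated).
Answer: 3 6 22

Derivation:
vaddr = 982 = 0b1111010110
  top 2 bits -> l1_idx = 3
  next 3 bits -> l2_idx = 6
  bottom 5 bits -> offset = 22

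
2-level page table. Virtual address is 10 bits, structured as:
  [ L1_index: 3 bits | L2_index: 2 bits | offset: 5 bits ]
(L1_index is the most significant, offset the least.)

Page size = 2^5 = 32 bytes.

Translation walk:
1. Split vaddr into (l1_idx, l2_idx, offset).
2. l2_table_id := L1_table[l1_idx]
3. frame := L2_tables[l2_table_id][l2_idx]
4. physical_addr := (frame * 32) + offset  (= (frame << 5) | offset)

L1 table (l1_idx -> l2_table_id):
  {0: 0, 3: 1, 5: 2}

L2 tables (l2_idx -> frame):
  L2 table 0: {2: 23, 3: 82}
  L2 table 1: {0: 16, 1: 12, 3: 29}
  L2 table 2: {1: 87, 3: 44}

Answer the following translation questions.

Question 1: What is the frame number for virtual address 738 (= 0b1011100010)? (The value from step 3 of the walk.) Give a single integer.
Answer: 44

Derivation:
vaddr = 738: l1_idx=5, l2_idx=3
L1[5] = 2; L2[2][3] = 44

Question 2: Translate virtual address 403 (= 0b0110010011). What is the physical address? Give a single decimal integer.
Answer: 531

Derivation:
vaddr = 403 = 0b0110010011
Split: l1_idx=3, l2_idx=0, offset=19
L1[3] = 1
L2[1][0] = 16
paddr = 16 * 32 + 19 = 531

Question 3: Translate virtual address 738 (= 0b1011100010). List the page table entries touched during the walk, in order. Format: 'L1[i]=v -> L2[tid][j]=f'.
Answer: L1[5]=2 -> L2[2][3]=44

Derivation:
vaddr = 738 = 0b1011100010
Split: l1_idx=5, l2_idx=3, offset=2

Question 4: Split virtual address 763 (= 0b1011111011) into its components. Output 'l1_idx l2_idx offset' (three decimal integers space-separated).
vaddr = 763 = 0b1011111011
  top 3 bits -> l1_idx = 5
  next 2 bits -> l2_idx = 3
  bottom 5 bits -> offset = 27

Answer: 5 3 27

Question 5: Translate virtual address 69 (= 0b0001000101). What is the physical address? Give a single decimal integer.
vaddr = 69 = 0b0001000101
Split: l1_idx=0, l2_idx=2, offset=5
L1[0] = 0
L2[0][2] = 23
paddr = 23 * 32 + 5 = 741

Answer: 741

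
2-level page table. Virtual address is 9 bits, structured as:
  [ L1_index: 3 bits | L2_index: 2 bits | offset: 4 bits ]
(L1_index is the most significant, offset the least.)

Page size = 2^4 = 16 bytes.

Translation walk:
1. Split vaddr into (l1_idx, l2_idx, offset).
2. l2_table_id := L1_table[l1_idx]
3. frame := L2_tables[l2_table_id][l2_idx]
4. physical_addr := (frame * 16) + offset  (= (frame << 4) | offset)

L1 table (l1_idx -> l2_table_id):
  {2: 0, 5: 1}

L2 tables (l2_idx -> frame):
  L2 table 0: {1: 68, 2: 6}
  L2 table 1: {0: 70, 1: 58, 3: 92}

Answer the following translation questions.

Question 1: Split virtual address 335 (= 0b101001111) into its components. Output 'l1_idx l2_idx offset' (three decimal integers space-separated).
Answer: 5 0 15

Derivation:
vaddr = 335 = 0b101001111
  top 3 bits -> l1_idx = 5
  next 2 bits -> l2_idx = 0
  bottom 4 bits -> offset = 15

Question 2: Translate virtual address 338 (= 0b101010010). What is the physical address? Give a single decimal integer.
vaddr = 338 = 0b101010010
Split: l1_idx=5, l2_idx=1, offset=2
L1[5] = 1
L2[1][1] = 58
paddr = 58 * 16 + 2 = 930

Answer: 930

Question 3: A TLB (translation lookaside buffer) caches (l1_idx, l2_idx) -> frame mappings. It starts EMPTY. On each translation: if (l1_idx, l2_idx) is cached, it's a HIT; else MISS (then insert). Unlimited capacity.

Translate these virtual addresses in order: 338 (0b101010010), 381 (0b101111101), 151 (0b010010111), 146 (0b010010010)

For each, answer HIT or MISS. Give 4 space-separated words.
Answer: MISS MISS MISS HIT

Derivation:
vaddr=338: (5,1) not in TLB -> MISS, insert
vaddr=381: (5,3) not in TLB -> MISS, insert
vaddr=151: (2,1) not in TLB -> MISS, insert
vaddr=146: (2,1) in TLB -> HIT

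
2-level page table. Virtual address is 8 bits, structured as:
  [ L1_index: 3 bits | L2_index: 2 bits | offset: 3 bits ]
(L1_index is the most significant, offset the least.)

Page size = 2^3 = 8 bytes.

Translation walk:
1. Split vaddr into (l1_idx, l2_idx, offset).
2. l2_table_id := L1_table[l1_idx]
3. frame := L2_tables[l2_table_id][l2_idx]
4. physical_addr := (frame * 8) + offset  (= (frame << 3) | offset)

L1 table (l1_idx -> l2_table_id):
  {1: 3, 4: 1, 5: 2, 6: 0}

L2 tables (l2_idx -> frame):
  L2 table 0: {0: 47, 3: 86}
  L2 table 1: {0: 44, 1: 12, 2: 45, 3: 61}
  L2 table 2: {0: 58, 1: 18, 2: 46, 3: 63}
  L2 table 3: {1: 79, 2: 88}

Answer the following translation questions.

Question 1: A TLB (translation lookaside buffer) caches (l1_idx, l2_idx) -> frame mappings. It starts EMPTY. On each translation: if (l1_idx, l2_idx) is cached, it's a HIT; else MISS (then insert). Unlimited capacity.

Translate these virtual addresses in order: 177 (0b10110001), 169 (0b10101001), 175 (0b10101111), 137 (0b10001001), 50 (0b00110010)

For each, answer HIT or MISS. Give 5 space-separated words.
vaddr=177: (5,2) not in TLB -> MISS, insert
vaddr=169: (5,1) not in TLB -> MISS, insert
vaddr=175: (5,1) in TLB -> HIT
vaddr=137: (4,1) not in TLB -> MISS, insert
vaddr=50: (1,2) not in TLB -> MISS, insert

Answer: MISS MISS HIT MISS MISS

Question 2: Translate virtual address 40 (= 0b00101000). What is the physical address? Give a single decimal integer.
Answer: 632

Derivation:
vaddr = 40 = 0b00101000
Split: l1_idx=1, l2_idx=1, offset=0
L1[1] = 3
L2[3][1] = 79
paddr = 79 * 8 + 0 = 632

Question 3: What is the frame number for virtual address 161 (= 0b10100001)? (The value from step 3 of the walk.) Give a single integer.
Answer: 58

Derivation:
vaddr = 161: l1_idx=5, l2_idx=0
L1[5] = 2; L2[2][0] = 58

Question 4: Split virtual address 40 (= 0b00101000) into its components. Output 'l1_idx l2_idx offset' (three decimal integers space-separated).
vaddr = 40 = 0b00101000
  top 3 bits -> l1_idx = 1
  next 2 bits -> l2_idx = 1
  bottom 3 bits -> offset = 0

Answer: 1 1 0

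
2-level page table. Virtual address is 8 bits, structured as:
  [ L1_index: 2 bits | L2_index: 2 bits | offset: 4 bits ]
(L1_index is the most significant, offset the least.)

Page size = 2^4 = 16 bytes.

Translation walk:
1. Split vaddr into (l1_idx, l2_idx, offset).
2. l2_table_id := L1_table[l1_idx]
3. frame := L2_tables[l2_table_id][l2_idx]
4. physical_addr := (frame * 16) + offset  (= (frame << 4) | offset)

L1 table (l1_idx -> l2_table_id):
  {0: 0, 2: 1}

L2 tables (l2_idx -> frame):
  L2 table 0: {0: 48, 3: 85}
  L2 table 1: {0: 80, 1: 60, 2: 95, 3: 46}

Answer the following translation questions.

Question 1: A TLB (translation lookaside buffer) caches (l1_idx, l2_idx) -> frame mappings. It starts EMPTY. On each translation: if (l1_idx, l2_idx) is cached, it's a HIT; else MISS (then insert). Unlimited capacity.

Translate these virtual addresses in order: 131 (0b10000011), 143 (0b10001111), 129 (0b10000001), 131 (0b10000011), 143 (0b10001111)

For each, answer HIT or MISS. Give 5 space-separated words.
vaddr=131: (2,0) not in TLB -> MISS, insert
vaddr=143: (2,0) in TLB -> HIT
vaddr=129: (2,0) in TLB -> HIT
vaddr=131: (2,0) in TLB -> HIT
vaddr=143: (2,0) in TLB -> HIT

Answer: MISS HIT HIT HIT HIT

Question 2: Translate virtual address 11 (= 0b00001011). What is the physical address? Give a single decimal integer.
Answer: 779

Derivation:
vaddr = 11 = 0b00001011
Split: l1_idx=0, l2_idx=0, offset=11
L1[0] = 0
L2[0][0] = 48
paddr = 48 * 16 + 11 = 779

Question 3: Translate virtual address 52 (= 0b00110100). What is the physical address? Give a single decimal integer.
vaddr = 52 = 0b00110100
Split: l1_idx=0, l2_idx=3, offset=4
L1[0] = 0
L2[0][3] = 85
paddr = 85 * 16 + 4 = 1364

Answer: 1364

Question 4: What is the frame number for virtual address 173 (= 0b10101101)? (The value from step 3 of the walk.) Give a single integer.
Answer: 95

Derivation:
vaddr = 173: l1_idx=2, l2_idx=2
L1[2] = 1; L2[1][2] = 95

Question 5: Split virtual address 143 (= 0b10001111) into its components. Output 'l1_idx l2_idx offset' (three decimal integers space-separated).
vaddr = 143 = 0b10001111
  top 2 bits -> l1_idx = 2
  next 2 bits -> l2_idx = 0
  bottom 4 bits -> offset = 15

Answer: 2 0 15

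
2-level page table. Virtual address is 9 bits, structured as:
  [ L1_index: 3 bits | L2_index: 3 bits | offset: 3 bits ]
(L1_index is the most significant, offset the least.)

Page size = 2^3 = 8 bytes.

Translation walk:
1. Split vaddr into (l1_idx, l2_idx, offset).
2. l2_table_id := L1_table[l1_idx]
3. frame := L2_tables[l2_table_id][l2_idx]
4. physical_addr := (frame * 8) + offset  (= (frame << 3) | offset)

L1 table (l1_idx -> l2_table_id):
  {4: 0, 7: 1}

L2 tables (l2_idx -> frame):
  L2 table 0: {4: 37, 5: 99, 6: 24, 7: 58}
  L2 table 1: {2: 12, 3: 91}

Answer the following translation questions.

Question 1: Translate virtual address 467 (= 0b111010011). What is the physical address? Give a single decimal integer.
vaddr = 467 = 0b111010011
Split: l1_idx=7, l2_idx=2, offset=3
L1[7] = 1
L2[1][2] = 12
paddr = 12 * 8 + 3 = 99

Answer: 99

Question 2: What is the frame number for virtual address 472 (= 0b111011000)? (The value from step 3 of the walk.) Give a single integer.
Answer: 91

Derivation:
vaddr = 472: l1_idx=7, l2_idx=3
L1[7] = 1; L2[1][3] = 91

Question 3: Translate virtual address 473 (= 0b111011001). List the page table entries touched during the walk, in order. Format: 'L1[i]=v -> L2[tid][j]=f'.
vaddr = 473 = 0b111011001
Split: l1_idx=7, l2_idx=3, offset=1

Answer: L1[7]=1 -> L2[1][3]=91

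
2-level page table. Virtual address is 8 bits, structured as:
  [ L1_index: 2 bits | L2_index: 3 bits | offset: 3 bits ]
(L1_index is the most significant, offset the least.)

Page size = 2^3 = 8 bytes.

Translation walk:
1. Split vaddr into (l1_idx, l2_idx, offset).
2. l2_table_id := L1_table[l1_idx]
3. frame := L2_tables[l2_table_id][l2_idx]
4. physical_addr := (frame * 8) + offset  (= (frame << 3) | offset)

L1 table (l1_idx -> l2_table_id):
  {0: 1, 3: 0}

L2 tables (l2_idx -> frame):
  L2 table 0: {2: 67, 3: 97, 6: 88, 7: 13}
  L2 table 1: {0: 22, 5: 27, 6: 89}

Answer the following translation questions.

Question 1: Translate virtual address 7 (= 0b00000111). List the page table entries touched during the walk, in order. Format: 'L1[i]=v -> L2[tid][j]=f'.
vaddr = 7 = 0b00000111
Split: l1_idx=0, l2_idx=0, offset=7

Answer: L1[0]=1 -> L2[1][0]=22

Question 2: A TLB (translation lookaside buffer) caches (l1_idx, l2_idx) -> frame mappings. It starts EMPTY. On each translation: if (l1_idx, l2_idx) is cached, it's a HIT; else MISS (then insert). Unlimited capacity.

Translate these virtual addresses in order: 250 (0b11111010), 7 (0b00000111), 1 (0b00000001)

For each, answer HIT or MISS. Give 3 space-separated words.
vaddr=250: (3,7) not in TLB -> MISS, insert
vaddr=7: (0,0) not in TLB -> MISS, insert
vaddr=1: (0,0) in TLB -> HIT

Answer: MISS MISS HIT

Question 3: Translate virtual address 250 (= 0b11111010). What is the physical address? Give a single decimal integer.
vaddr = 250 = 0b11111010
Split: l1_idx=3, l2_idx=7, offset=2
L1[3] = 0
L2[0][7] = 13
paddr = 13 * 8 + 2 = 106

Answer: 106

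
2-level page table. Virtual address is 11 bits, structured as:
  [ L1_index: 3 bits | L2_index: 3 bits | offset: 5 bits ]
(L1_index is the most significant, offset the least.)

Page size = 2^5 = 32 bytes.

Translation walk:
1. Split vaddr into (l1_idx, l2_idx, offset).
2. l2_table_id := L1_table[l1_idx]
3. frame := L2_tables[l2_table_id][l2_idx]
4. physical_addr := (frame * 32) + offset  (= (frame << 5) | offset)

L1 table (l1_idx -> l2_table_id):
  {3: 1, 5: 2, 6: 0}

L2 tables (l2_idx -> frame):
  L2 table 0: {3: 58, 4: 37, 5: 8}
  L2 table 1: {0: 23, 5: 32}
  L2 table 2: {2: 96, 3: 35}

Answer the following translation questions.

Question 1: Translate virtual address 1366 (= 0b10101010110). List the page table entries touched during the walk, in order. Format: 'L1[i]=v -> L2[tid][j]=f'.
Answer: L1[5]=2 -> L2[2][2]=96

Derivation:
vaddr = 1366 = 0b10101010110
Split: l1_idx=5, l2_idx=2, offset=22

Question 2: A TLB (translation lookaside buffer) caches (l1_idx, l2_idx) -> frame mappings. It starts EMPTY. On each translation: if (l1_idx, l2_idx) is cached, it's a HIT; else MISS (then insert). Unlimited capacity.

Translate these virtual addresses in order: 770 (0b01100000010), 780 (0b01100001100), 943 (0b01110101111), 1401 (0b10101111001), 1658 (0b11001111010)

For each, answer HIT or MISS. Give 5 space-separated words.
Answer: MISS HIT MISS MISS MISS

Derivation:
vaddr=770: (3,0) not in TLB -> MISS, insert
vaddr=780: (3,0) in TLB -> HIT
vaddr=943: (3,5) not in TLB -> MISS, insert
vaddr=1401: (5,3) not in TLB -> MISS, insert
vaddr=1658: (6,3) not in TLB -> MISS, insert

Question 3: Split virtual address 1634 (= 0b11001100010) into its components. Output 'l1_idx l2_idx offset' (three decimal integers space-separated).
Answer: 6 3 2

Derivation:
vaddr = 1634 = 0b11001100010
  top 3 bits -> l1_idx = 6
  next 3 bits -> l2_idx = 3
  bottom 5 bits -> offset = 2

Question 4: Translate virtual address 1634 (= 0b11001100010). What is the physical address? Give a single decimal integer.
Answer: 1858

Derivation:
vaddr = 1634 = 0b11001100010
Split: l1_idx=6, l2_idx=3, offset=2
L1[6] = 0
L2[0][3] = 58
paddr = 58 * 32 + 2 = 1858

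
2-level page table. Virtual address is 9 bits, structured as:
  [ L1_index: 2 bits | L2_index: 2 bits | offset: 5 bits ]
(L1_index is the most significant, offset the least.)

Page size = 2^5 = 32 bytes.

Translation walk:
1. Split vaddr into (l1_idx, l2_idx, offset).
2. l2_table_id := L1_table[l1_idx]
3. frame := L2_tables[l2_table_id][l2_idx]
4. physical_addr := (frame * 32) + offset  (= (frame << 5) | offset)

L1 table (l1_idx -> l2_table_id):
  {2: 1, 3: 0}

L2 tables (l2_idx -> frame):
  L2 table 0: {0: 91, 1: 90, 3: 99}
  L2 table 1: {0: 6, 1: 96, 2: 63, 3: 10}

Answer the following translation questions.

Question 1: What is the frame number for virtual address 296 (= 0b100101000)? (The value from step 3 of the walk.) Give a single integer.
Answer: 96

Derivation:
vaddr = 296: l1_idx=2, l2_idx=1
L1[2] = 1; L2[1][1] = 96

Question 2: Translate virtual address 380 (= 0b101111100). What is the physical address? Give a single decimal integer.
vaddr = 380 = 0b101111100
Split: l1_idx=2, l2_idx=3, offset=28
L1[2] = 1
L2[1][3] = 10
paddr = 10 * 32 + 28 = 348

Answer: 348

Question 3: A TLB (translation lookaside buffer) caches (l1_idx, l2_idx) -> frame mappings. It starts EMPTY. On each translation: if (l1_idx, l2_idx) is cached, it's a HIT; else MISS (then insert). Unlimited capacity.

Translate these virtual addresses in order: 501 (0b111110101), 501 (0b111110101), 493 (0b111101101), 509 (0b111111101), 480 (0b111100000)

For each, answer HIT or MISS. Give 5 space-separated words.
Answer: MISS HIT HIT HIT HIT

Derivation:
vaddr=501: (3,3) not in TLB -> MISS, insert
vaddr=501: (3,3) in TLB -> HIT
vaddr=493: (3,3) in TLB -> HIT
vaddr=509: (3,3) in TLB -> HIT
vaddr=480: (3,3) in TLB -> HIT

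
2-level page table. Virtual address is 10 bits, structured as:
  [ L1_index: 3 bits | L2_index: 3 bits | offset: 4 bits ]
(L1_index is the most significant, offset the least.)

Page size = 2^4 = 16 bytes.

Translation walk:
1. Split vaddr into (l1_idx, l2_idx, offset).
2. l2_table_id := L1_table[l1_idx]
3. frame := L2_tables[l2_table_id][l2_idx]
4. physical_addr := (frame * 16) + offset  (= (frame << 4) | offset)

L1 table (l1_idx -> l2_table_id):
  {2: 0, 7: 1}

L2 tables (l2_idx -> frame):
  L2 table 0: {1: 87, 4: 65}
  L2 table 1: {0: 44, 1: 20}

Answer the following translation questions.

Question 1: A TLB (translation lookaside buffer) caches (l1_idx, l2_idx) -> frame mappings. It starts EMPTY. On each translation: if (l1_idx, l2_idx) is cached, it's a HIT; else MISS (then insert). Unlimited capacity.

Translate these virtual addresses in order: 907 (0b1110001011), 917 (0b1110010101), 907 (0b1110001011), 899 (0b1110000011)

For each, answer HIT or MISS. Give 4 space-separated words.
Answer: MISS MISS HIT HIT

Derivation:
vaddr=907: (7,0) not in TLB -> MISS, insert
vaddr=917: (7,1) not in TLB -> MISS, insert
vaddr=907: (7,0) in TLB -> HIT
vaddr=899: (7,0) in TLB -> HIT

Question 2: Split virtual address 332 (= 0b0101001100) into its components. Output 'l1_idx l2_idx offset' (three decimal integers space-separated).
Answer: 2 4 12

Derivation:
vaddr = 332 = 0b0101001100
  top 3 bits -> l1_idx = 2
  next 3 bits -> l2_idx = 4
  bottom 4 bits -> offset = 12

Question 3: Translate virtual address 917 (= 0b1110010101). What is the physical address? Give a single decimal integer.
Answer: 325

Derivation:
vaddr = 917 = 0b1110010101
Split: l1_idx=7, l2_idx=1, offset=5
L1[7] = 1
L2[1][1] = 20
paddr = 20 * 16 + 5 = 325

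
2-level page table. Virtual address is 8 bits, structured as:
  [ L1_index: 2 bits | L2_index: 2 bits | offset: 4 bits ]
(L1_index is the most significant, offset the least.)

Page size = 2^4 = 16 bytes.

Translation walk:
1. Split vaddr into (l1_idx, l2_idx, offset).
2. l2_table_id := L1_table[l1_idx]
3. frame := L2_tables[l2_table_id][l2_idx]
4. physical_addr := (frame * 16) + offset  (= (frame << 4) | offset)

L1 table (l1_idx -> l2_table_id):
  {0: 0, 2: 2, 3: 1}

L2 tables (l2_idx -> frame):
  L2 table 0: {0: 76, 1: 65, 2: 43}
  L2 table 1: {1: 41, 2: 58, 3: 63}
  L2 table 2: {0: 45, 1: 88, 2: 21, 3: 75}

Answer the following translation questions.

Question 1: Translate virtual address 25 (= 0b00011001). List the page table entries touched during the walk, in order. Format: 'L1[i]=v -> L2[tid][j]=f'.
vaddr = 25 = 0b00011001
Split: l1_idx=0, l2_idx=1, offset=9

Answer: L1[0]=0 -> L2[0][1]=65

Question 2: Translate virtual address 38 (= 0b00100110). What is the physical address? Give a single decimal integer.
vaddr = 38 = 0b00100110
Split: l1_idx=0, l2_idx=2, offset=6
L1[0] = 0
L2[0][2] = 43
paddr = 43 * 16 + 6 = 694

Answer: 694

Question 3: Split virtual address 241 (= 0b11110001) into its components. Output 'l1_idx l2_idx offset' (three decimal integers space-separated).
Answer: 3 3 1

Derivation:
vaddr = 241 = 0b11110001
  top 2 bits -> l1_idx = 3
  next 2 bits -> l2_idx = 3
  bottom 4 bits -> offset = 1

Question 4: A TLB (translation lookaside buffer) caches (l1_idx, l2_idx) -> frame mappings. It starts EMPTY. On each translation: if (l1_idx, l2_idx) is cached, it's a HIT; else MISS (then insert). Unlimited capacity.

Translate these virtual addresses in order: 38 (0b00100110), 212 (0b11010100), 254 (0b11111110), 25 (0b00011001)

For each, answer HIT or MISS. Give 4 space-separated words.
Answer: MISS MISS MISS MISS

Derivation:
vaddr=38: (0,2) not in TLB -> MISS, insert
vaddr=212: (3,1) not in TLB -> MISS, insert
vaddr=254: (3,3) not in TLB -> MISS, insert
vaddr=25: (0,1) not in TLB -> MISS, insert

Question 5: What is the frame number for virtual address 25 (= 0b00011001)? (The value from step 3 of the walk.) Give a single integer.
Answer: 65

Derivation:
vaddr = 25: l1_idx=0, l2_idx=1
L1[0] = 0; L2[0][1] = 65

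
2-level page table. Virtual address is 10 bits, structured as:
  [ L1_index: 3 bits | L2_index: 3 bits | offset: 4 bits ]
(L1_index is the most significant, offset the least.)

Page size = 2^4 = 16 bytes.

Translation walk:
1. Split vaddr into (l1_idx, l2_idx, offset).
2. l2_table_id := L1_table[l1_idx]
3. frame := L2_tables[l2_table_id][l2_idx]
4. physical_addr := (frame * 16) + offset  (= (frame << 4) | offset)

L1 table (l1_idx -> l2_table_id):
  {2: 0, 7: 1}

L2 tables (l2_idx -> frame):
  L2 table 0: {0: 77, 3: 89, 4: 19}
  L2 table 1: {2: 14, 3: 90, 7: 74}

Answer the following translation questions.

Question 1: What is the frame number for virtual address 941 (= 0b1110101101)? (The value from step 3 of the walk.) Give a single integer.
vaddr = 941: l1_idx=7, l2_idx=2
L1[7] = 1; L2[1][2] = 14

Answer: 14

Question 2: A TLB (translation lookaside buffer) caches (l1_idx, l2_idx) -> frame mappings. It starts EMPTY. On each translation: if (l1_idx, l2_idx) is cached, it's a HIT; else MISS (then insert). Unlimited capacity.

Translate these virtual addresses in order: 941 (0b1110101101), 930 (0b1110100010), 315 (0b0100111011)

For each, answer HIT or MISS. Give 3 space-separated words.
Answer: MISS HIT MISS

Derivation:
vaddr=941: (7,2) not in TLB -> MISS, insert
vaddr=930: (7,2) in TLB -> HIT
vaddr=315: (2,3) not in TLB -> MISS, insert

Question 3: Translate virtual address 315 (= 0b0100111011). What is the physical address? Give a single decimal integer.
Answer: 1435

Derivation:
vaddr = 315 = 0b0100111011
Split: l1_idx=2, l2_idx=3, offset=11
L1[2] = 0
L2[0][3] = 89
paddr = 89 * 16 + 11 = 1435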